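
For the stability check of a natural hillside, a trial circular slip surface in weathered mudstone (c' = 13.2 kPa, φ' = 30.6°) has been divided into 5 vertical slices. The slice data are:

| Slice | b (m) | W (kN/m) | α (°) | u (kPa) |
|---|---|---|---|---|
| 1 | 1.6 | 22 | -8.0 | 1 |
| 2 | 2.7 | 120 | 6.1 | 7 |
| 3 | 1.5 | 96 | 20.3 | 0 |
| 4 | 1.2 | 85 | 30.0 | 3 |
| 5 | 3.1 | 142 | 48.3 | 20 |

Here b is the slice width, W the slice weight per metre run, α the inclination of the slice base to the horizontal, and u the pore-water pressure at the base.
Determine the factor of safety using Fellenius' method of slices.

Ordinary method of slices: FS = Σ[c'·Δl_i + (W_i cosα_i − u_i·Δl_i)·tanφ'] / Σ W_i sinα_i, with Δl_i = b_i / cosα_i.
Slice 1: Δl = 1.6/cos(-8.0°) = 1.616 m; N'_1 = 22·cos(-8.0°) − 1·1.616 = 20.2; c'Δl = 21.33; W sinα = -3.1
Slice 2: Δl = 2.7/cos6.1° = 2.715 m; N'_2 = 120·cos6.1° − 7·2.715 = 100.3; c'Δl = 35.84; W sinα = 12.8
Slice 3: Δl = 1.5/cos20.3° = 1.599 m; N'_3 = 96·cos20.3° − 0·1.599 = 90.0; c'Δl = 21.11; W sinα = 33.3
Slice 4: Δl = 1.2/cos30.0° = 1.386 m; N'_4 = 85·cos30.0° − 3·1.386 = 69.5; c'Δl = 18.29; W sinα = 42.5
Slice 5: Δl = 3.1/cos48.3° = 4.660 m; N'_5 = 142·cos48.3° − 20·4.660 = 1.3; c'Δl = 61.51; W sinα = 106.0
Σc'Δl = 158.1 kN/m; ΣN' = 281.2 kN/m; ΣW sinα = 191.5 kN/m
Resisting = 158.1 + 281.2·tan30.6° = 158.1 + 166.3 = 324.4 kN/m
FS = 324.4 / 191.5 = 1.694

FS = 1.69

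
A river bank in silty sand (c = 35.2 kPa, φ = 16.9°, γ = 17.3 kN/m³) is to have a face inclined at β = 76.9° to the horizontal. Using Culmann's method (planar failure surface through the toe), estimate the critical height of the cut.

Culmann's analysis gives the critical failure plane at α_cr = (β + φ)/2 = (76.9 + 16.9)/2 = 46.9°, and the critical height
H_c = (4c/γ) · sinβ cosφ / [1 − cos(β − φ)]
    = (4·35.2/17.3) · sin76.9°·cos16.9° / [1 − cos(60.0°)]
    = 8.139 · 0.9740·0.9568 / [1 − 0.5000]
    = 8.139 · 0.9319 / 0.5000
    = 15.17 m

H_c = 15.17 m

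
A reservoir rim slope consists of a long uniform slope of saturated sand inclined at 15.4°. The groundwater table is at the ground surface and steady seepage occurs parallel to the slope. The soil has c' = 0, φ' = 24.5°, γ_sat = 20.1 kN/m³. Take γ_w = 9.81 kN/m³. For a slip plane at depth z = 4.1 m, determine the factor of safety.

With seepage parallel to the slope and the water table at the surface, the effective normal stress on the slip plane uses the buoyant unit weight γ' = γ_sat − γ_w while the driving shear stress uses γ_sat:
FS = [c' + γ' z cos²β tanφ'] / [γ_sat z sinβ cosβ]
(For c' = 0 this reduces to FS = (γ'/γ_sat)·tanφ'/tanβ.)
γ' = 20.1 − 9.81 = 10.29 kN/m³
Numerator = 0.0 + 10.29·4.1·cos²15.4°·tan24.5° = 0.0 + 10.29·4.1·0.9295·0.4557 = 17.871 kPa
Denominator = 20.1·4.1·sin15.4°·cos15.4° = 20.1·4.1·0.2656·0.9641 = 21.099 kPa
FS = 17.871 / 21.099 = 0.847

FS = 0.85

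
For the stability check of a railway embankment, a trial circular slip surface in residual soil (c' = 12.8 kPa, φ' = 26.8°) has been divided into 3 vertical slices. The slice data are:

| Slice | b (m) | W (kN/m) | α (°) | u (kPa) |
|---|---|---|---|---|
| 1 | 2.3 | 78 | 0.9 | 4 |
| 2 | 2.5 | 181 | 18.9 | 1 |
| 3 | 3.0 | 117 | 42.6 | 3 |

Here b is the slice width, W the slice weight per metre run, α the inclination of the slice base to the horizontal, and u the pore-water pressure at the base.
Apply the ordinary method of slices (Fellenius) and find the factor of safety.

FS = 1.96

Ordinary method of slices: FS = Σ[c'·Δl_i + (W_i cosα_i − u_i·Δl_i)·tanφ'] / Σ W_i sinα_i, with Δl_i = b_i / cosα_i.
Slice 1: Δl = 2.3/cos0.9° = 2.300 m; N'_1 = 78·cos0.9° − 4·2.300 = 68.8; c'Δl = 29.44; W sinα = 1.2
Slice 2: Δl = 2.5/cos18.9° = 2.642 m; N'_2 = 181·cos18.9° − 1·2.642 = 168.6; c'Δl = 33.82; W sinα = 58.6
Slice 3: Δl = 3.0/cos42.6° = 4.076 m; N'_3 = 117·cos42.6° − 3·4.076 = 73.9; c'Δl = 52.17; W sinα = 79.2
Σc'Δl = 115.4 kN/m; ΣN' = 311.3 kN/m; ΣW sinα = 139.0 kN/m
Resisting = 115.4 + 311.3·tan26.8° = 115.4 + 157.2 = 272.7 kN/m
FS = 272.7 / 139.0 = 1.961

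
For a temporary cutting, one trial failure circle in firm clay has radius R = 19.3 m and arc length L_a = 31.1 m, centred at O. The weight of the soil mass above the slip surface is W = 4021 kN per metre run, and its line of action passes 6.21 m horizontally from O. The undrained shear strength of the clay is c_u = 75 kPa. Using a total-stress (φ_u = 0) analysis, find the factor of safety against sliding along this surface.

Taking moments about the centre O, the resisting moment is provided by the undrained shear strength acting along the arc:
M_R = c_u·L_a·R = 75·31.10·19.3 = 45017.2 kN·m/m
M_D = W·d = 4021·6.21 = 24970.4 kN·m/m
FS = M_R / M_D = 45017.2 / 24970.4 = 1.803

FS = 1.80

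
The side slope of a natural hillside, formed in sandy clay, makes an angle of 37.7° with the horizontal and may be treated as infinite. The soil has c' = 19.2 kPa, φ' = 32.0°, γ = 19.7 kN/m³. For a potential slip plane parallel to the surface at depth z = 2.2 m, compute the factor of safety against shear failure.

FS = 1.72

For an infinite slope with a slip plane parallel to the surface (no pore pressure): FS = [c' + γz cos²β tanφ'] / [γz sinβ cosβ].
γz = 19.7·2.2 = 43.34 kN/m²
Numerator = 19.2 + 43.34·cos²37.7°·tan32.0° = 19.2 + 43.34·0.6260·0.6249 = 36.154 kPa
Denominator = 43.34·sin37.7°·cos37.7° = 43.34·0.6115·0.7912 = 20.970 kPa
FS = 36.154 / 20.970 = 1.724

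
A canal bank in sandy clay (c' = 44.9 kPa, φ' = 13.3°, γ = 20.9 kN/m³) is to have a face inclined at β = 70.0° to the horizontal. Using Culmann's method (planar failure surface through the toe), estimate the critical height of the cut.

H_c = 17.43 m

Culmann's analysis gives the critical failure plane at α_cr = (β + φ')/2 = (70.0 + 13.3)/2 = 41.6°, and the critical height
H_c = (4c'/γ) · sinβ cosφ' / [1 − cos(β − φ')]
    = (4·44.9/20.9) · sin70.0°·cos13.3° / [1 − cos(56.7°)]
    = 8.593 · 0.9397·0.9732 / [1 − 0.5490]
    = 8.593 · 0.9145 / 0.4510
    = 17.43 m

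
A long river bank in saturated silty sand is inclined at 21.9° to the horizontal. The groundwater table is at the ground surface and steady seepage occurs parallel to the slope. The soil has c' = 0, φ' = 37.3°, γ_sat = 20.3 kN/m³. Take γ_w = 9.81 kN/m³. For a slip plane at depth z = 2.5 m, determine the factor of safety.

With seepage parallel to the slope and the water table at the surface, the effective normal stress on the slip plane uses the buoyant unit weight γ' = γ_sat − γ_w while the driving shear stress uses γ_sat:
FS = [c' + γ' z cos²β tanφ'] / [γ_sat z sinβ cosβ]
(For c' = 0 this reduces to FS = (γ'/γ_sat)·tanφ'/tanβ.)
γ' = 20.3 − 9.81 = 10.49 kN/m³
Numerator = 0.0 + 10.49·2.5·cos²21.9°·tan37.3° = 0.0 + 10.49·2.5·0.8609·0.7618 = 17.199 kPa
Denominator = 20.3·2.5·sin21.9°·cos21.9° = 20.3·2.5·0.3730·0.9278 = 17.563 kPa
FS = 17.199 / 17.563 = 0.979

FS = 0.98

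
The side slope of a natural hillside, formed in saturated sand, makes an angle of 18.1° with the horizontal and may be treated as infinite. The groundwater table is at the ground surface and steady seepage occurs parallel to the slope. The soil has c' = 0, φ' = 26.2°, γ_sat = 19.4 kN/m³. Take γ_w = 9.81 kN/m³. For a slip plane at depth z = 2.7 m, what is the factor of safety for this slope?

With seepage parallel to the slope and the water table at the surface, the effective normal stress on the slip plane uses the buoyant unit weight γ' = γ_sat − γ_w while the driving shear stress uses γ_sat:
FS = [c' + γ' z cos²β tanφ'] / [γ_sat z sinβ cosβ]
(For c' = 0 this reduces to FS = (γ'/γ_sat)·tanφ'/tanβ.)
γ' = 19.4 − 9.81 = 9.59 kN/m³
Numerator = 0.0 + 9.59·2.7·cos²18.1°·tan26.2° = 0.0 + 9.59·2.7·0.9035·0.4921 = 11.511 kPa
Denominator = 19.4·2.7·sin18.1°·cos18.1° = 19.4·2.7·0.3107·0.9505 = 15.468 kPa
FS = 11.511 / 15.468 = 0.744

FS = 0.74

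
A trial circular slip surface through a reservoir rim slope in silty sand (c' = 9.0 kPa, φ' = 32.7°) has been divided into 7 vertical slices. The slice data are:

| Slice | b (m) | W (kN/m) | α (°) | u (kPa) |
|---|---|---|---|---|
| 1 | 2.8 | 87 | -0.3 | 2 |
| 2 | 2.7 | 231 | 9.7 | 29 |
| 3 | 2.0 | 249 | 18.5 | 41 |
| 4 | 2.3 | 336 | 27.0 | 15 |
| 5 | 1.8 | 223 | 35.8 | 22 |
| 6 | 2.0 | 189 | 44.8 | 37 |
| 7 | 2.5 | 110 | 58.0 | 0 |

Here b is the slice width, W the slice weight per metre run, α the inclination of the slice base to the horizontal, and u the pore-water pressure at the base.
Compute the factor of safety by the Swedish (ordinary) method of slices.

Ordinary method of slices: FS = Σ[c'·Δl_i + (W_i cosα_i − u_i·Δl_i)·tanφ'] / Σ W_i sinα_i, with Δl_i = b_i / cosα_i.
Slice 1: Δl = 2.8/cos(-0.3°) = 2.800 m; N'_1 = 87·cos(-0.3°) − 2·2.800 = 81.4; c'Δl = 25.20; W sinα = -0.5
Slice 2: Δl = 2.7/cos9.7° = 2.739 m; N'_2 = 231·cos9.7° − 29·2.739 = 148.3; c'Δl = 24.65; W sinα = 38.9
Slice 3: Δl = 2.0/cos18.5° = 2.109 m; N'_3 = 249·cos18.5° − 41·2.109 = 149.7; c'Δl = 18.98; W sinα = 79.0
Slice 4: Δl = 2.3/cos27.0° = 2.581 m; N'_4 = 336·cos27.0° − 15·2.581 = 260.7; c'Δl = 23.23; W sinα = 152.5
Slice 5: Δl = 1.8/cos35.8° = 2.219 m; N'_5 = 223·cos35.8° − 22·2.219 = 132.0; c'Δl = 19.97; W sinα = 130.4
Slice 6: Δl = 2.0/cos44.8° = 2.819 m; N'_6 = 189·cos44.8° − 37·2.819 = 29.8; c'Δl = 25.37; W sinα = 133.2
Slice 7: Δl = 2.5/cos58.0° = 4.718 m; N'_7 = 110·cos58.0° − 0·4.718 = 58.3; c'Δl = 42.46; W sinα = 93.3
Σc'Δl = 179.9 kN/m; ΣN' = 860.1 kN/m; ΣW sinα = 626.9 kN/m
Resisting = 179.9 + 860.1·tan32.7° = 179.9 + 552.2 = 732.1 kN/m
FS = 732.1 / 626.9 = 1.168

FS = 1.17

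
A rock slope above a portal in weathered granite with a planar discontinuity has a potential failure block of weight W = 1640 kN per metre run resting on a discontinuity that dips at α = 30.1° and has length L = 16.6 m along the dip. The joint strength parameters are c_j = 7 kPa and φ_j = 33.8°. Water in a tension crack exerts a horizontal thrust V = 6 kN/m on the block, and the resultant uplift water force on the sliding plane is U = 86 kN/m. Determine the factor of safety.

Resolving the block weight along and normal to the plane and applying the Mohr–Coulomb strength on the joint:
N' = W cosα − U − V sinα = 1640·cos30.1° − 86 − 6·sin30.1° = 1329.8 kN/m
Driving force T = W sinα + V cosα = 1640·sin30.1° + 6·cos30.1° = 827.7 kN/m
Resisting force R = c_j·L + N'·tanφ_j = 7·16.6 + 1329.8·tan33.8° = 116.2 + 890.2 = 1006.4 kN/m
FS = R / T = 1006.4 / 827.7 = 1.216

FS = 1.22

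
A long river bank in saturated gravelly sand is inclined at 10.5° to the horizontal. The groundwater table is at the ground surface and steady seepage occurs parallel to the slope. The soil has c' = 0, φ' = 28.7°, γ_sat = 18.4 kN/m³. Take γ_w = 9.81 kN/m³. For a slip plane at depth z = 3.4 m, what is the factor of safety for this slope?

FS = 1.38

With seepage parallel to the slope and the water table at the surface, the effective normal stress on the slip plane uses the buoyant unit weight γ' = γ_sat − γ_w while the driving shear stress uses γ_sat:
FS = [c' + γ' z cos²β tanφ'] / [γ_sat z sinβ cosβ]
(For c' = 0 this reduces to FS = (γ'/γ_sat)·tanφ'/tanβ.)
γ' = 18.4 − 9.81 = 8.59 kN/m³
Numerator = 0.0 + 8.59·3.4·cos²10.5°·tan28.7° = 0.0 + 8.59·3.4·0.9668·0.5475 = 15.459 kPa
Denominator = 18.4·3.4·sin10.5°·cos10.5° = 18.4·3.4·0.1822·0.9833 = 11.210 kPa
FS = 15.459 / 11.210 = 1.379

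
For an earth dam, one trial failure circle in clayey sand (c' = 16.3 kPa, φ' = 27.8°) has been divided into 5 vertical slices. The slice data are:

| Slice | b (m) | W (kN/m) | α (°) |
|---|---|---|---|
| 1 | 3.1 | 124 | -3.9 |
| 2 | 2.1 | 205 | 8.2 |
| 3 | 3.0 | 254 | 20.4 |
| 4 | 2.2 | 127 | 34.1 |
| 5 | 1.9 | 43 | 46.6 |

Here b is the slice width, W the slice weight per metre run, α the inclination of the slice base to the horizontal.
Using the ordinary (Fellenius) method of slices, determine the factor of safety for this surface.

FS = 2.81

Ordinary method of slices: FS = Σ[c'·Δl_i + (W_i cosα_i)·tanφ'] / Σ W_i sinα_i, with Δl_i = b_i / cosα_i.
Slice 1: Δl = 3.1/cos(-3.9°) = 3.107 m; N'_1 = 124·cos(-3.9°) = 123.7; c'Δl = 50.65; W sinα = -8.4
Slice 2: Δl = 2.1/cos8.2° = 2.122 m; N'_2 = 205·cos8.2° = 202.9; c'Δl = 34.58; W sinα = 29.2
Slice 3: Δl = 3.0/cos20.4° = 3.201 m; N'_3 = 254·cos20.4° = 238.1; c'Δl = 52.17; W sinα = 88.5
Slice 4: Δl = 2.2/cos34.1° = 2.657 m; N'_4 = 127·cos34.1° = 105.2; c'Δl = 43.31; W sinα = 71.2
Slice 5: Δl = 1.9/cos46.6° = 2.765 m; N'_5 = 43·cos46.6° = 29.5; c'Δl = 45.07; W sinα = 31.2
Σc'Δl = 225.8 kN/m; ΣN' = 699.4 kN/m; ΣW sinα = 211.8 kN/m
Resisting = 225.8 + 699.4·tan27.8° = 225.8 + 368.7 = 594.5 kN/m
FS = 594.5 / 211.8 = 2.807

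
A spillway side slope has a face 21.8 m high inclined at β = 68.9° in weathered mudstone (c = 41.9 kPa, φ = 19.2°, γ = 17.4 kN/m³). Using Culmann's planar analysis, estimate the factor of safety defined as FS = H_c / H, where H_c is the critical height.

H_c = (4c/γ) · sinβ cosφ / [1 − cos(β − φ)]
    = (4·41.9/17.4) · sin68.9°·cos19.2° / [1 − cos49.7°]
    = 9.632 · 0.8811 / 0.3532 = 24.03 m
FS = H_c / H = 24.03 / 21.8 = 1.102

FS = 1.10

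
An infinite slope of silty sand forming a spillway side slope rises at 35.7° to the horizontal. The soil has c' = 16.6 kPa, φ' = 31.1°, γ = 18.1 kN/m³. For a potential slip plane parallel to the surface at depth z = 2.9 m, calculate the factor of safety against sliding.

FS = 1.51

For an infinite slope with a slip plane parallel to the surface (no pore pressure): FS = [c' + γz cos²β tanφ'] / [γz sinβ cosβ].
γz = 18.1·2.9 = 52.49 kN/m²
Numerator = 16.6 + 52.49·cos²35.7°·tan31.1° = 16.6 + 52.49·0.6595·0.6032 = 37.482 kPa
Denominator = 52.49·sin35.7°·cos35.7° = 52.49·0.5835·0.8121 = 24.874 kPa
FS = 37.482 / 24.874 = 1.507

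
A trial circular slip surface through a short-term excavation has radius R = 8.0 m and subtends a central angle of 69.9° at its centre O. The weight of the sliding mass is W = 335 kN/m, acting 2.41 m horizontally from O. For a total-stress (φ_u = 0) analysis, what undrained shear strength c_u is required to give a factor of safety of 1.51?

FS = c_u·L_a·R / (W·d), so c_u = FS·W·d / (L_a·R).
Arc length L_a = R·θ = 8.0·(69.9°·π/180) = 8.0·1.2200 = 9.76 m
c_u = 1.51·335·2.41 / (9.76·8.0) = 1219.1 / 78.08 = 15.61 kPa

c_u = 15.6 kPa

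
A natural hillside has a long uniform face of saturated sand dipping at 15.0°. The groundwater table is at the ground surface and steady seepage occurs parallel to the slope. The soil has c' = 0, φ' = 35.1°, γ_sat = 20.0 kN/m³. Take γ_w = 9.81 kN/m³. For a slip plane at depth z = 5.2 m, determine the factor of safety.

With seepage parallel to the slope and the water table at the surface, the effective normal stress on the slip plane uses the buoyant unit weight γ' = γ_sat − γ_w while the driving shear stress uses γ_sat:
FS = [c' + γ' z cos²β tanφ'] / [γ_sat z sinβ cosβ]
(For c' = 0 this reduces to FS = (γ'/γ_sat)·tanφ'/tanβ.)
γ' = 20.0 − 9.81 = 10.19 kN/m³
Numerator = 0.0 + 10.19·5.2·cos²15.0°·tan35.1° = 0.0 + 10.19·5.2·0.9330·0.7028 = 34.746 kPa
Denominator = 20.0·5.2·sin15.0°·cos15.0° = 20.0·5.2·0.2588·0.9659 = 26.000 kPa
FS = 34.746 / 26.000 = 1.336

FS = 1.34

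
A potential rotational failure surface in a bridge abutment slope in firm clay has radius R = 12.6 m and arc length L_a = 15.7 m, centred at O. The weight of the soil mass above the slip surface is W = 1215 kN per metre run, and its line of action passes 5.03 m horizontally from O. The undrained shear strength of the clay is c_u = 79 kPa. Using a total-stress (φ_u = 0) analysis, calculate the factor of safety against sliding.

Taking moments about the centre O, the resisting moment is provided by the undrained shear strength acting along the arc:
M_R = c_u·L_a·R = 79·15.70·12.6 = 15627.8 kN·m/m
M_D = W·d = 1215·5.03 = 6111.5 kN·m/m
FS = M_R / M_D = 15627.8 / 6111.5 = 2.557

FS = 2.56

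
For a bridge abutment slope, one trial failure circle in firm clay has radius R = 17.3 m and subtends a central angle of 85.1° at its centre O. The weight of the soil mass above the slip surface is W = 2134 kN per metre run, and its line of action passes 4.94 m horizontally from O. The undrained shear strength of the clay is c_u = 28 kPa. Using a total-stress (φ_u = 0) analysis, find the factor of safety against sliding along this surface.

FS = 1.18

Taking moments about the centre O, the resisting moment is provided by the undrained shear strength acting along the arc:
Arc length L_a = R·θ = 17.3·(85.1°·π/180) = 17.3·1.4853 = 25.70 m
M_R = c_u·L_a·R = 28·25.70·17.3 = 12446.8 kN·m/m
M_D = W·d = 2134·4.94 = 10542.0 kN·m/m
FS = M_R / M_D = 12446.8 / 10542.0 = 1.181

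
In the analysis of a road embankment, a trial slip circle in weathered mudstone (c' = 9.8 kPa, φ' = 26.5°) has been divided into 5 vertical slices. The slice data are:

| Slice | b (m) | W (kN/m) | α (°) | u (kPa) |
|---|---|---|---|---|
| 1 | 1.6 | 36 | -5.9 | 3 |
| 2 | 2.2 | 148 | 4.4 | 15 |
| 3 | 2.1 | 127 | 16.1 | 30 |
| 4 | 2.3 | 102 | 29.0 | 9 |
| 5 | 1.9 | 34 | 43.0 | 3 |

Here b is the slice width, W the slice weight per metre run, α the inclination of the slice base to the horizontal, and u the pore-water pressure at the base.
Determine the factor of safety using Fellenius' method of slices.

Ordinary method of slices: FS = Σ[c'·Δl_i + (W_i cosα_i − u_i·Δl_i)·tanφ'] / Σ W_i sinα_i, with Δl_i = b_i / cosα_i.
Slice 1: Δl = 1.6/cos(-5.9°) = 1.609 m; N'_1 = 36·cos(-5.9°) − 3·1.609 = 31.0; c'Δl = 15.76; W sinα = -3.7
Slice 2: Δl = 2.2/cos4.4° = 2.207 m; N'_2 = 148·cos4.4° − 15·2.207 = 114.5; c'Δl = 21.62; W sinα = 11.4
Slice 3: Δl = 2.1/cos16.1° = 2.186 m; N'_3 = 127·cos16.1° − 30·2.186 = 56.4; c'Δl = 21.42; W sinα = 35.2
Slice 4: Δl = 2.3/cos29.0° = 2.630 m; N'_4 = 102·cos29.0° − 9·2.630 = 65.5; c'Δl = 25.77; W sinα = 49.5
Slice 5: Δl = 1.9/cos43.0° = 2.598 m; N'_5 = 34·cos43.0° − 3·2.598 = 17.1; c'Δl = 25.46; W sinα = 23.2
Σc'Δl = 110.0 kN/m; ΣN' = 284.5 kN/m; ΣW sinα = 115.5 kN/m
Resisting = 110.0 + 284.5·tan26.5° = 110.0 + 141.9 = 251.9 kN/m
FS = 251.9 / 115.5 = 2.181

FS = 2.18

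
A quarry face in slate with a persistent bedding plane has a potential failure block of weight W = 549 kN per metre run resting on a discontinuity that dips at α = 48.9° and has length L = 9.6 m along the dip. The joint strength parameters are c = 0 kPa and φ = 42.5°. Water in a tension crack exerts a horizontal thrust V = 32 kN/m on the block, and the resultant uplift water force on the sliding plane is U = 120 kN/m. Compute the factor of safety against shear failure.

FS = 0.46

Resolving the block weight along and normal to the plane and applying the Mohr–Coulomb strength on the joint:
N' = W cosα − U − V sinα = 549·cos48.9° − 120 − 32·sin48.9° = 216.8 kN/m
Driving force T = W sinα + V cosα = 549·sin48.9° + 32·cos48.9° = 434.7 kN/m
Resisting force R = c·L + N'·tanφ = 0·9.6 + 216.8·tan42.5° = 0.0 + 198.6 = 198.6 kN/m
FS = R / T = 198.6 / 434.7 = 0.457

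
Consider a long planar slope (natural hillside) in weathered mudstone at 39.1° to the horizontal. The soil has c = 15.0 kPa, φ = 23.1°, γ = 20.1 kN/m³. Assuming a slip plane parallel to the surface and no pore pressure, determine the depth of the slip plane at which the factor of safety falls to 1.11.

z = 2.61 m

Setting FS = 1.11 in FS = [c + γz cos²β tanφ] / [γz sinβ cosβ] and solving for z:
z = c / [γ cosβ (FS·sinβ − cosβ·tanφ)]
  = 15.0 / [20.1·cos39.1°·(1.11·sin39.1° − cos39.1°·tan23.1°)]
  = 15.0 / [20.1·0.7760·(1.11·0.6307 − 0.7760·0.4265)]
  = 15.0 / 5.7565 = 2.606 m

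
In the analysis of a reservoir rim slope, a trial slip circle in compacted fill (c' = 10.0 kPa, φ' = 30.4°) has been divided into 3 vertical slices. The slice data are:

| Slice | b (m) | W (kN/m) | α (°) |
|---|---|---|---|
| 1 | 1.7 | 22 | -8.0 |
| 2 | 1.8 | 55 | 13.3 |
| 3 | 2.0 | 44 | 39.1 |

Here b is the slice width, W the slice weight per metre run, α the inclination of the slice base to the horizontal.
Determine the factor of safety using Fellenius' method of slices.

FS = 3.37

Ordinary method of slices: FS = Σ[c'·Δl_i + (W_i cosα_i)·tanφ'] / Σ W_i sinα_i, with Δl_i = b_i / cosα_i.
Slice 1: Δl = 1.7/cos(-8.0°) = 1.717 m; N'_1 = 22·cos(-8.0°) = 21.8; c'Δl = 17.17; W sinα = -3.1
Slice 2: Δl = 1.8/cos13.3° = 1.850 m; N'_2 = 55·cos13.3° = 53.5; c'Δl = 18.50; W sinα = 12.7
Slice 3: Δl = 2.0/cos39.1° = 2.577 m; N'_3 = 44·cos39.1° = 34.1; c'Δl = 25.77; W sinα = 27.7
Σc'Δl = 61.4 kN/m; ΣN' = 109.5 kN/m; ΣW sinα = 37.3 kN/m
Resisting = 61.4 + 109.5·tan30.4° = 61.4 + 64.2 = 125.7 kN/m
FS = 125.7 / 37.3 = 3.365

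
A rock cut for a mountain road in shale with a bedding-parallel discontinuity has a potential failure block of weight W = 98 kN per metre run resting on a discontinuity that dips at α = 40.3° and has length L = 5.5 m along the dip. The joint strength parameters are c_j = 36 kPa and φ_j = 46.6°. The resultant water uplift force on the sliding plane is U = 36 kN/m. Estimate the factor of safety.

Resolving the block weight along and normal to the plane and applying the Mohr–Coulomb strength on the joint:
N' = W cosα − U = 98·cos40.3° − 36 = 38.7 kN/m
Driving force T = W sinα = 98·sin40.3° = 63.4 kN/m
Resisting force R = c_j·L + N'·tanφ_j = 36·5.5 + 38.7·tan46.6° = 198.0 + 41.0 = 239.0 kN/m
FS = R / T = 239.0 / 63.4 = 3.770

FS = 3.77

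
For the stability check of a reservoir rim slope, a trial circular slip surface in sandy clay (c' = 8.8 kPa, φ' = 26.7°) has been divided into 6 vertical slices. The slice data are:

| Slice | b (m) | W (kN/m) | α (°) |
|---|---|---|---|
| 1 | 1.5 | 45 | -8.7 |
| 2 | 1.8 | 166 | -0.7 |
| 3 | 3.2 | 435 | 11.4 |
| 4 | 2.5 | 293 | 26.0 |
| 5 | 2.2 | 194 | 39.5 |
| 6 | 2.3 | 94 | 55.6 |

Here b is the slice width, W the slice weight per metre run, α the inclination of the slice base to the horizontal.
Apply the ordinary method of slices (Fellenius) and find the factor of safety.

Ordinary method of slices: FS = Σ[c'·Δl_i + (W_i cosα_i)·tanφ'] / Σ W_i sinα_i, with Δl_i = b_i / cosα_i.
Slice 1: Δl = 1.5/cos(-8.7°) = 1.517 m; N'_1 = 45·cos(-8.7°) = 44.5; c'Δl = 13.35; W sinα = -6.8
Slice 2: Δl = 1.8/cos(-0.7°) = 1.800 m; N'_2 = 166·cos(-0.7°) = 166.0; c'Δl = 15.84; W sinα = -2.0
Slice 3: Δl = 3.2/cos11.4° = 3.264 m; N'_3 = 435·cos11.4° = 426.4; c'Δl = 28.73; W sinα = 86.0
Slice 4: Δl = 2.5/cos26.0° = 2.782 m; N'_4 = 293·cos26.0° = 263.3; c'Δl = 24.48; W sinα = 128.4
Slice 5: Δl = 2.2/cos39.5° = 2.851 m; N'_5 = 194·cos39.5° = 149.7; c'Δl = 25.09; W sinα = 123.4
Slice 6: Δl = 2.3/cos55.6° = 4.071 m; N'_6 = 94·cos55.6° = 53.1; c'Δl = 35.83; W sinα = 77.6
Σc'Δl = 143.3 kN/m; ΣN' = 1103.0 kN/m; ΣW sinα = 406.5 kN/m
Resisting = 143.3 + 1103.0·tan26.7° = 143.3 + 554.8 = 698.1 kN/m
FS = 698.1 / 406.5 = 1.717

FS = 1.72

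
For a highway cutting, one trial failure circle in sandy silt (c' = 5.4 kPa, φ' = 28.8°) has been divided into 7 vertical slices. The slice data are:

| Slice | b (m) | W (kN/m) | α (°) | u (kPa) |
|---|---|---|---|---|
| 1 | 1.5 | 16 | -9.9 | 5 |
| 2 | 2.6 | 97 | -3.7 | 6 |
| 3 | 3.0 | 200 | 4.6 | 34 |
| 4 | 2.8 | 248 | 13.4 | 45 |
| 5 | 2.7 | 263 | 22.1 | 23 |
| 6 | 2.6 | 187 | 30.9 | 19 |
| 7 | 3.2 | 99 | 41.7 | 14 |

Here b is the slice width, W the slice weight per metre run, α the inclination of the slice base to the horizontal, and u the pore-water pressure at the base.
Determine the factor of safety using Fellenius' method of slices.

FS = 1.34

Ordinary method of slices: FS = Σ[c'·Δl_i + (W_i cosα_i − u_i·Δl_i)·tanφ'] / Σ W_i sinα_i, with Δl_i = b_i / cosα_i.
Slice 1: Δl = 1.5/cos(-9.9°) = 1.523 m; N'_1 = 16·cos(-9.9°) − 5·1.523 = 8.1; c'Δl = 8.22; W sinα = -2.8
Slice 2: Δl = 2.6/cos(-3.7°) = 2.605 m; N'_2 = 97·cos(-3.7°) − 6·2.605 = 81.2; c'Δl = 14.07; W sinα = -6.3
Slice 3: Δl = 3.0/cos4.6° = 3.010 m; N'_3 = 200·cos4.6° − 34·3.010 = 97.0; c'Δl = 16.25; W sinα = 16.0
Slice 4: Δl = 2.8/cos13.4° = 2.878 m; N'_4 = 248·cos13.4° − 45·2.878 = 111.7; c'Δl = 15.54; W sinα = 57.5
Slice 5: Δl = 2.7/cos22.1° = 2.914 m; N'_5 = 263·cos22.1° − 23·2.914 = 176.7; c'Δl = 15.74; W sinα = 98.9
Slice 6: Δl = 2.6/cos30.9° = 3.030 m; N'_6 = 187·cos30.9° − 19·3.030 = 102.9; c'Δl = 16.36; W sinα = 96.0
Slice 7: Δl = 3.2/cos41.7° = 4.286 m; N'_7 = 99·cos41.7° − 14·4.286 = 13.9; c'Δl = 23.14; W sinα = 65.9
Σc'Δl = 109.3 kN/m; ΣN' = 591.5 kN/m; ΣW sinα = 325.3 kN/m
Resisting = 109.3 + 591.5·tan28.8° = 109.3 + 325.2 = 434.5 kN/m
FS = 434.5 / 325.3 = 1.336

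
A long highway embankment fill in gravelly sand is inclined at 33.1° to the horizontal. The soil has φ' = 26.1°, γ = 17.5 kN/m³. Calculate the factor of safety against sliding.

FS = 0.75

For a dry cohesionless infinite slope the factor of safety is FS = tanφ' / tanβ.
FS = tan26.1° / tan33.1° = 0.4899 / 0.6519 = 0.751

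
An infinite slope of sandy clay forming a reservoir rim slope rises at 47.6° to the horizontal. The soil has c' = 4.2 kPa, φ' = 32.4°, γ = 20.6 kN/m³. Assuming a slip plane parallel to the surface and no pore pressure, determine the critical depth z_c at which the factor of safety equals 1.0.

Setting FS = 1.00 in FS = [c' + γz cos²β tanφ'] / [γz sinβ cosβ] and solving for z:
z = c' / [γ cosβ (FS·sinβ − cosβ·tanφ')]
  = 4.2 / [20.6·cos47.6°·(1.00·sin47.6° − cos47.6°·tan32.4°)]
  = 4.2 / [20.6·0.6743·(1.00·0.7385 − 0.6743·0.6346)]
  = 4.2 / 4.3135 = 0.974 m

z_c = 0.97 m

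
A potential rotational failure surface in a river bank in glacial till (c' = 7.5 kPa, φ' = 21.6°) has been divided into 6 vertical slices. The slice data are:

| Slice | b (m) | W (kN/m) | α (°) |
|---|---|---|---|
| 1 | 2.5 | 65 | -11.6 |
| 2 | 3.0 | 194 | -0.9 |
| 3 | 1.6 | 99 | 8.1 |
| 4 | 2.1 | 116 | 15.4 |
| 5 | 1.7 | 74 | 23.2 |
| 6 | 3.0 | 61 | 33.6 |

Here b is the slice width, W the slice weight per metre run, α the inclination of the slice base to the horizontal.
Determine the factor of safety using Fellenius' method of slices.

FS = 3.75

Ordinary method of slices: FS = Σ[c'·Δl_i + (W_i cosα_i)·tanφ'] / Σ W_i sinα_i, with Δl_i = b_i / cosα_i.
Slice 1: Δl = 2.5/cos(-11.6°) = 2.552 m; N'_1 = 65·cos(-11.6°) = 63.7; c'Δl = 19.14; W sinα = -13.1
Slice 2: Δl = 3.0/cos(-0.9°) = 3.000 m; N'_2 = 194·cos(-0.9°) = 194.0; c'Δl = 22.50; W sinα = -3.0
Slice 3: Δl = 1.6/cos8.1° = 1.616 m; N'_3 = 99·cos8.1° = 98.0; c'Δl = 12.12; W sinα = 13.9
Slice 4: Δl = 2.1/cos15.4° = 2.178 m; N'_4 = 116·cos15.4° = 111.8; c'Δl = 16.34; W sinα = 30.8
Slice 5: Δl = 1.7/cos23.2° = 1.850 m; N'_5 = 74·cos23.2° = 68.0; c'Δl = 13.87; W sinα = 29.2
Slice 6: Δl = 3.0/cos33.6° = 3.602 m; N'_6 = 61·cos33.6° = 50.8; c'Δl = 27.01; W sinα = 33.8
Σc'Δl = 111.0 kN/m; ΣN' = 586.3 kN/m; ΣW sinα = 91.5 kN/m
Resisting = 111.0 + 586.3·tan21.6° = 111.0 + 232.1 = 343.1 kN/m
FS = 343.1 / 91.5 = 3.748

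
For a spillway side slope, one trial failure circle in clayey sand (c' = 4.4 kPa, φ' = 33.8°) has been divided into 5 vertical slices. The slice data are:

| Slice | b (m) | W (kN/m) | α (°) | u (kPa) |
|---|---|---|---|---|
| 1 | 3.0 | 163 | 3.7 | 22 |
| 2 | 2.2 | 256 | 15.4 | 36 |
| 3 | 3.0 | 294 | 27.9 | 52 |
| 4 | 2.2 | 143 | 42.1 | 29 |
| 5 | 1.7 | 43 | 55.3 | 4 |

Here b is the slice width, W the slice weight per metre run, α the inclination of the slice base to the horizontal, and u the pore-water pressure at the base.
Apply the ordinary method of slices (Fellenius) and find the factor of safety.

Ordinary method of slices: FS = Σ[c'·Δl_i + (W_i cosα_i − u_i·Δl_i)·tanφ'] / Σ W_i sinα_i, with Δl_i = b_i / cosα_i.
Slice 1: Δl = 3.0/cos3.7° = 3.006 m; N'_1 = 163·cos3.7° − 22·3.006 = 96.5; c'Δl = 13.23; W sinα = 10.5
Slice 2: Δl = 2.2/cos15.4° = 2.282 m; N'_2 = 256·cos15.4° − 36·2.282 = 164.7; c'Δl = 10.04; W sinα = 68.0
Slice 3: Δl = 3.0/cos27.9° = 3.395 m; N'_3 = 294·cos27.9° − 52·3.395 = 83.3; c'Δl = 14.94; W sinα = 137.6
Slice 4: Δl = 2.2/cos42.1° = 2.965 m; N'_4 = 143·cos42.1° − 29·2.965 = 20.1; c'Δl = 13.05; W sinα = 95.9
Slice 5: Δl = 1.7/cos55.3° = 2.986 m; N'_5 = 43·cos55.3° − 4·2.986 = 12.5; c'Δl = 13.14; W sinα = 35.4
Σc'Δl = 64.4 kN/m; ΣN' = 377.1 kN/m; ΣW sinα = 347.3 kN/m
Resisting = 64.4 + 377.1·tan33.8° = 64.4 + 252.5 = 316.9 kN/m
FS = 316.9 / 347.3 = 0.912

FS = 0.91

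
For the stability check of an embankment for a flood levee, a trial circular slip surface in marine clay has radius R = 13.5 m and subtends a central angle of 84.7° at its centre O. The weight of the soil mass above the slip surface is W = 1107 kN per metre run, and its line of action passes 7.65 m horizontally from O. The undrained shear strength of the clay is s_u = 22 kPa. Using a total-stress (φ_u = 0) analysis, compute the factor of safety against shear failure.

FS = 0.70

Taking moments about the centre O, the resisting moment is provided by the undrained shear strength acting along the arc:
Arc length L_a = R·θ = 13.5·(84.7°·π/180) = 13.5·1.4783 = 19.96 m
M_R = s_u·L_a·R = 22·19.96·13.5 = 5927.2 kN·m/m
M_D = W·d = 1107·7.65 = 8468.6 kN·m/m
FS = M_R / M_D = 5927.2 / 8468.6 = 0.700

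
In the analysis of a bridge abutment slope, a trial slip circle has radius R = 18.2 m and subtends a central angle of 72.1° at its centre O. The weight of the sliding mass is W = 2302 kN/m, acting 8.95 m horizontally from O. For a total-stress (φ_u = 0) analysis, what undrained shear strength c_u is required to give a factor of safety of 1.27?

FS = c_u·L_a·R / (W·d), so c_u = FS·W·d / (L_a·R).
Arc length L_a = R·θ = 18.2·(72.1°·π/180) = 18.2·1.2584 = 22.90 m
c_u = 1.27·2302·8.95 / (22.90·18.2) = 26165.7 / 416.83 = 62.77 kPa

c_u = 62.8 kPa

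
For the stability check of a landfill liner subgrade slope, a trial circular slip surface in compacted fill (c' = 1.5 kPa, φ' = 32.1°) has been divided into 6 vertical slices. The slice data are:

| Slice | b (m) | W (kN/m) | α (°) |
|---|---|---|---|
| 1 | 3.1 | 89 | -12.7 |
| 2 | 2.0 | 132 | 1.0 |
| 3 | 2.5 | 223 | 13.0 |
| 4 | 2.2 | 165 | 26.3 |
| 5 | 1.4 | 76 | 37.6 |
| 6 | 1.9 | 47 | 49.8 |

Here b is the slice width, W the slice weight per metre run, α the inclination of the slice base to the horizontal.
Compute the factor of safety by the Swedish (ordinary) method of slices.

FS = 2.37

Ordinary method of slices: FS = Σ[c'·Δl_i + (W_i cosα_i)·tanφ'] / Σ W_i sinα_i, with Δl_i = b_i / cosα_i.
Slice 1: Δl = 3.1/cos(-12.7°) = 3.178 m; N'_1 = 89·cos(-12.7°) = 86.8; c'Δl = 4.77; W sinα = -19.6
Slice 2: Δl = 2.0/cos1.0° = 2.000 m; N'_2 = 132·cos1.0° = 132.0; c'Δl = 3.00; W sinα = 2.3
Slice 3: Δl = 2.5/cos13.0° = 2.566 m; N'_3 = 223·cos13.0° = 217.3; c'Δl = 3.85; W sinα = 50.2
Slice 4: Δl = 2.2/cos26.3° = 2.454 m; N'_4 = 165·cos26.3° = 147.9; c'Δl = 3.68; W sinα = 73.1
Slice 5: Δl = 1.4/cos37.6° = 1.767 m; N'_5 = 76·cos37.6° = 60.2; c'Δl = 2.65; W sinα = 46.4
Slice 6: Δl = 1.9/cos49.8° = 2.944 m; N'_6 = 47·cos49.8° = 30.3; c'Δl = 4.42; W sinα = 35.9
Σc'Δl = 22.4 kN/m; ΣN' = 674.6 kN/m; ΣW sinα = 188.3 kN/m
Resisting = 22.4 + 674.6·tan32.1° = 22.4 + 423.1 = 445.5 kN/m
FS = 445.5 / 188.3 = 2.366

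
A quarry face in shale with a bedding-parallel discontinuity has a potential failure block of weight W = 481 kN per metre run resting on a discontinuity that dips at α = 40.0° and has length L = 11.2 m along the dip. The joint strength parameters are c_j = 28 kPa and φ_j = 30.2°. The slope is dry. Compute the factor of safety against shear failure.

Resolving the block weight along and normal to the plane and applying the Mohr–Coulomb strength on the joint:
N' = W cosα = 481·cos40.0° = 368.5 kN/m
Driving force T = W sinα = 481·sin40.0° = 309.2 kN/m
Resisting force R = c_j·L + N'·tanφ_j = 28·11.2 + 368.5·tan30.2° = 313.6 + 214.5 = 528.1 kN/m
FS = R / T = 528.1 / 309.2 = 1.708

FS = 1.71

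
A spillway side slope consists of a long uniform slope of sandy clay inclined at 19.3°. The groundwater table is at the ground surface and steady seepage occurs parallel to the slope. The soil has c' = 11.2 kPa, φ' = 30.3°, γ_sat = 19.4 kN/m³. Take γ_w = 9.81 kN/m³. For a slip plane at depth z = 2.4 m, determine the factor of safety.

FS = 1.60

With seepage parallel to the slope and the water table at the surface, the effective normal stress on the slip plane uses the buoyant unit weight γ' = γ_sat − γ_w while the driving shear stress uses γ_sat:
FS = [c' + γ' z cos²β tanφ'] / [γ_sat z sinβ cosβ]
γ' = 19.4 − 9.81 = 9.59 kN/m³
Numerator = 11.2 + 9.59·2.4·cos²19.3°·tan30.3° = 11.2 + 9.59·2.4·0.8908·0.5844 = 23.180 kPa
Denominator = 19.4·2.4·sin19.3°·cos19.3° = 19.4·2.4·0.3305·0.9438 = 14.524 kPa
FS = 23.180 / 14.524 = 1.596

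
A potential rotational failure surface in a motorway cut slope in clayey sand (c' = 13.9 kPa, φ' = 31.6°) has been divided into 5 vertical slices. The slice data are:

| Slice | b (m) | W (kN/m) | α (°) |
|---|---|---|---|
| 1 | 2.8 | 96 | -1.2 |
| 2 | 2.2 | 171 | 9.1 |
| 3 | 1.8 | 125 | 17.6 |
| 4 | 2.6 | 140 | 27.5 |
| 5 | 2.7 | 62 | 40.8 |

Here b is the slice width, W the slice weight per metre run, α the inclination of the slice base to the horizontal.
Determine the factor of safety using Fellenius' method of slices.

FS = 3.14

Ordinary method of slices: FS = Σ[c'·Δl_i + (W_i cosα_i)·tanφ'] / Σ W_i sinα_i, with Δl_i = b_i / cosα_i.
Slice 1: Δl = 2.8/cos(-1.2°) = 2.801 m; N'_1 = 96·cos(-1.2°) = 96.0; c'Δl = 38.93; W sinα = -2.0
Slice 2: Δl = 2.2/cos9.1° = 2.228 m; N'_2 = 171·cos9.1° = 168.8; c'Δl = 30.97; W sinα = 27.0
Slice 3: Δl = 1.8/cos17.6° = 1.888 m; N'_3 = 125·cos17.6° = 119.1; c'Δl = 26.25; W sinα = 37.8
Slice 4: Δl = 2.6/cos27.5° = 2.931 m; N'_4 = 140·cos27.5° = 124.2; c'Δl = 40.74; W sinα = 64.6
Slice 5: Δl = 2.7/cos40.8° = 3.567 m; N'_5 = 62·cos40.8° = 46.9; c'Δl = 49.58; W sinα = 40.5
Σc'Δl = 186.5 kN/m; ΣN' = 555.1 kN/m; ΣW sinα = 168.0 kN/m
Resisting = 186.5 + 555.1·tan31.6° = 186.5 + 341.5 = 528.0 kN/m
FS = 528.0 / 168.0 = 3.143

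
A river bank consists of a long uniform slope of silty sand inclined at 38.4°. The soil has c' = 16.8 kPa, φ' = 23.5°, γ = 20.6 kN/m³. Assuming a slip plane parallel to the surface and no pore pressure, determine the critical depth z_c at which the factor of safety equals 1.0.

Setting FS = 1.00 in FS = [c' + γz cos²β tanφ'] / [γz sinβ cosβ] and solving for z:
z = c' / [γ cosβ (FS·sinβ − cosβ·tanφ')]
  = 16.8 / [20.6·cos38.4°·(1.00·sin38.4° − cos38.4°·tan23.5°)]
  = 16.8 / [20.6·0.7837·(1.00·0.6211 − 0.7837·0.4348)]
  = 16.8 / 4.5266 = 3.711 m

z_c = 3.71 m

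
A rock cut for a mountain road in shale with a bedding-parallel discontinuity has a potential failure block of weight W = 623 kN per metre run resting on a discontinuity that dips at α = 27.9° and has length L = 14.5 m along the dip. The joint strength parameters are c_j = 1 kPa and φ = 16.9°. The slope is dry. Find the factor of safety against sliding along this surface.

Resolving the block weight along and normal to the plane and applying the Mohr–Coulomb strength on the joint:
N' = W cosα = 623·cos27.9° = 550.6 kN/m
Driving force T = W sinα = 623·sin27.9° = 291.5 kN/m
Resisting force R = c_j·L + N'·tanφ = 1·14.5 + 550.6·tan16.9° = 14.5 + 167.3 = 181.8 kN/m
FS = R / T = 181.8 / 291.5 = 0.624

FS = 0.62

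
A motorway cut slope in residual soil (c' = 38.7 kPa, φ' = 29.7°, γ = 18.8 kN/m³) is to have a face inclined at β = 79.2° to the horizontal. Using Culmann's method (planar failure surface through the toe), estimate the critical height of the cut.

Culmann's analysis gives the critical failure plane at α_cr = (β + φ')/2 = (79.2 + 29.7)/2 = 54.5°, and the critical height
H_c = (4c'/γ) · sinβ cosφ' / [1 − cos(β − φ')]
    = (4·38.7/18.8) · sin79.2°·cos29.7° / [1 − cos(49.5°)]
    = 8.234 · 0.9823·0.8686 / [1 − 0.6494]
    = 8.234 · 0.8532 / 0.3506
    = 20.04 m

H_c = 20.04 m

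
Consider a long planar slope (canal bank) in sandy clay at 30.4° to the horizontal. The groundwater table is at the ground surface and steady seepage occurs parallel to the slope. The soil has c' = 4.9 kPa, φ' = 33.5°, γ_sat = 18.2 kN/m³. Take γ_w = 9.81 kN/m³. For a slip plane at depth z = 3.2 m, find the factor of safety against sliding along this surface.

FS = 0.71

With seepage parallel to the slope and the water table at the surface, the effective normal stress on the slip plane uses the buoyant unit weight γ' = γ_sat − γ_w while the driving shear stress uses γ_sat:
FS = [c' + γ' z cos²β tanφ'] / [γ_sat z sinβ cosβ]
γ' = 18.2 − 9.81 = 8.39 kN/m³
Numerator = 4.9 + 8.39·3.2·cos²30.4°·tan33.5° = 4.9 + 8.39·3.2·0.7439·0.6619 = 18.120 kPa
Denominator = 18.2·3.2·sin30.4°·cos30.4° = 18.2·3.2·0.5060·0.8625 = 25.419 kPa
FS = 18.120 / 25.419 = 0.713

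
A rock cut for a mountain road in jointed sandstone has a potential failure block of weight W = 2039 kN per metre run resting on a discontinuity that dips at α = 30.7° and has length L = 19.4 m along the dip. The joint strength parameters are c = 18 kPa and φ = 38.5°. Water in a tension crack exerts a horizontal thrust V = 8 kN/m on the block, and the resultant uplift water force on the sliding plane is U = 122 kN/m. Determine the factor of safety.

FS = 1.57

Resolving the block weight along and normal to the plane and applying the Mohr–Coulomb strength on the joint:
N' = W cosα − U − V sinα = 2039·cos30.7° − 122 − 8·sin30.7° = 1627.2 kN/m
Driving force T = W sinα + V cosα = 2039·sin30.7° + 8·cos30.7° = 1047.9 kN/m
Resisting force R = c·L + N'·tanφ = 18·19.4 + 1627.2·tan38.5° = 349.2 + 1294.3 = 1643.5 kN/m
FS = R / T = 1643.5 / 1047.9 = 1.568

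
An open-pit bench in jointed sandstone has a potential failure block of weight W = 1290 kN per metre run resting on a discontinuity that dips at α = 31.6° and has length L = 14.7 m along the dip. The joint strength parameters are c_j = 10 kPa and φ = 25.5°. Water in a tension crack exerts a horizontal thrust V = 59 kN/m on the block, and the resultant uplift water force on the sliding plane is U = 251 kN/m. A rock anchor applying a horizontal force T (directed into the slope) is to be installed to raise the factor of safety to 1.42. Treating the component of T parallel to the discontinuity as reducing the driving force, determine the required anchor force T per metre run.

Resolving forces along and normal to the sliding plane, with the horizontal anchor force T adding T·sinα to the effective normal force and T·cosα acting up the plane against the driving force:
FS = [c_jL + (W cosα − U − V sinα + T sinα) tanφ] / [W sinα + V cosα − T cosα]
Without the anchor: N' = 816.8 kN/m, driving T_d = 726.2 kN/m, resisting R = 10·14.7 + 816.8·tan25.5° = 536.6 kN/m, FS = 0.74.
Setting FS = 1.42 and solving for T:
1.42·(726.2 − T cos31.6°) = 536.6 + T sin31.6°·tan25.5°
T·(sin31.6°·tan25.5° + 1.42·cos31.6°) = 1.42·726.2 − 536.6
T·(0.5240·0.4770 + 1.42·0.8517) = 1031.2 − 536.6 = 494.6
T·1.4594 = 494.6
T = 338.9 kN/m

T = 339 kN/m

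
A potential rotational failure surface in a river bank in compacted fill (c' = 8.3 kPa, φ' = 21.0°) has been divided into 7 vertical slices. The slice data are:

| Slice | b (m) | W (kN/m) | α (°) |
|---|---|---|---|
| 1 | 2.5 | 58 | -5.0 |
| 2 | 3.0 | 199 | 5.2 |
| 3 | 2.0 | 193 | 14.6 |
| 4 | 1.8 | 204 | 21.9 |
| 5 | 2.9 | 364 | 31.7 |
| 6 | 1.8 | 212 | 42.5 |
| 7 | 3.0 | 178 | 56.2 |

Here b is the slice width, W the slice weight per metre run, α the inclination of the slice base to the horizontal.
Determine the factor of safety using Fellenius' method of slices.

FS = 1.02

Ordinary method of slices: FS = Σ[c'·Δl_i + (W_i cosα_i)·tanφ'] / Σ W_i sinα_i, with Δl_i = b_i / cosα_i.
Slice 1: Δl = 2.5/cos(-5.0°) = 2.510 m; N'_1 = 58·cos(-5.0°) = 57.8; c'Δl = 20.83; W sinα = -5.1
Slice 2: Δl = 3.0/cos5.2° = 3.012 m; N'_2 = 199·cos5.2° = 198.2; c'Δl = 25.00; W sinα = 18.0
Slice 3: Δl = 2.0/cos14.6° = 2.067 m; N'_3 = 193·cos14.6° = 186.8; c'Δl = 17.15; W sinα = 48.6
Slice 4: Δl = 1.8/cos21.9° = 1.940 m; N'_4 = 204·cos21.9° = 189.3; c'Δl = 16.10; W sinα = 76.1
Slice 5: Δl = 2.9/cos31.7° = 3.409 m; N'_5 = 364·cos31.7° = 309.7; c'Δl = 28.29; W sinα = 191.3
Slice 6: Δl = 1.8/cos42.5° = 2.441 m; N'_6 = 212·cos42.5° = 156.3; c'Δl = 20.26; W sinα = 143.2
Slice 7: Δl = 3.0/cos56.2° = 5.393 m; N'_7 = 178·cos56.2° = 99.0; c'Δl = 44.76; W sinα = 147.9
Σc'Δl = 172.4 kN/m; ΣN' = 1197.0 kN/m; ΣW sinα = 620.1 kN/m
Resisting = 172.4 + 1197.0·tan21.0° = 172.4 + 459.5 = 631.9 kN/m
FS = 631.9 / 620.1 = 1.019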